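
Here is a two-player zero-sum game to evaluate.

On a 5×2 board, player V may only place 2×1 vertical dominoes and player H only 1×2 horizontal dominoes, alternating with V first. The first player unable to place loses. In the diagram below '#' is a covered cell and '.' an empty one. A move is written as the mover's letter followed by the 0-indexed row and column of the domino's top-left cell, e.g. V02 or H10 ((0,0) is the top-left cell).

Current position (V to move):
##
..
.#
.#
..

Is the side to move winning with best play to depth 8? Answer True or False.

p1 V@[##/../.#/.#/..]: V10[##/#./##/.#/..]-1* V20[##/../##/##/..]-1 V30[##/../.#/##/#.]-1
p2 H@[##/#./##/.#/..]: H40[##/#./##/.#/##]+1*
p3 V@[##/#./##/.#/##] terminal -1; root [##/../.#/.#/..] d8

V winning at [##/../.#/.#/..]: False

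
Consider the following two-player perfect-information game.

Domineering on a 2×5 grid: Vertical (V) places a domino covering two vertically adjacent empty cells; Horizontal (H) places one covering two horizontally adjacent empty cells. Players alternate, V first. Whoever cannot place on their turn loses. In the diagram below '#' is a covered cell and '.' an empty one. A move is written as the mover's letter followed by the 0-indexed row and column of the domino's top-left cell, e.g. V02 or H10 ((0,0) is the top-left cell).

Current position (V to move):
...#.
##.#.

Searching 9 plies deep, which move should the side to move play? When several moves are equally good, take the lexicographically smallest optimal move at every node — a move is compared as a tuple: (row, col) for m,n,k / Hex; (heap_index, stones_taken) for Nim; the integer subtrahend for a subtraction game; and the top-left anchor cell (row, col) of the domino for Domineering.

V's best at [...#./##.#.]: V02

[...#./##.#.] V move#1: V02:+1/..##./####.*, V04:-1/...##/##.##
[..##./####.] H move#2: H00:-1/####./####.*
[####./####.] V move#3: V04:+1/#####/#####*
[#####/#####] end (terminal -1, H#4); searched ...#./##.#. to 9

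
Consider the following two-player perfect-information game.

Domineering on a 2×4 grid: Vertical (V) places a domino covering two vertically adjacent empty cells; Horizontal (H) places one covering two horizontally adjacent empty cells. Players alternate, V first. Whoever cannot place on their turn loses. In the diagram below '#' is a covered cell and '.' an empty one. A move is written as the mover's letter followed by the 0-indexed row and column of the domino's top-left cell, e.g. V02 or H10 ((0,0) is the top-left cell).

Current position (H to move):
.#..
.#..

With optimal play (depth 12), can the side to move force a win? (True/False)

H winning at [.#../.#..]: True

ply 1, H at .#../.#.. | H02=+1→.###/.#..*; H12=+1→.#../.###
ply 2, V at .###/.#.. | V00=-1→####/##..*
ply 3, H at ####/##.. | H12=+1→####/####*
ply 4: ####/#### is terminal -1 (V); from .#../.#.. depth 12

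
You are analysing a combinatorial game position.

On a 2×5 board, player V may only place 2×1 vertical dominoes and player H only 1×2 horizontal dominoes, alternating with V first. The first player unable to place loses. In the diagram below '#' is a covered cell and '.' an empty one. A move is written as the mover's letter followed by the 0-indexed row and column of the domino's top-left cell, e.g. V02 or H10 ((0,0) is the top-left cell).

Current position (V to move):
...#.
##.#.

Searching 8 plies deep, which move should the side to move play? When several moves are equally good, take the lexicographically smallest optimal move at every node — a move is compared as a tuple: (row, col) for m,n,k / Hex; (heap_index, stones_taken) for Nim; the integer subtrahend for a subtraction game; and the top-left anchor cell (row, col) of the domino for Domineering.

[...#./##.#.] V move#1: V02:+1/..##./####.*, V04:-1/...##/##.##
[..##./####.] H move#2: H00:-1/####./####.*
[####./####.] V move#3: V04:+1/#####/#####*
[#####/#####] end (terminal -1, H#4); searched ...#./##.#. to 8

V's best at [...#./##.#.]: V02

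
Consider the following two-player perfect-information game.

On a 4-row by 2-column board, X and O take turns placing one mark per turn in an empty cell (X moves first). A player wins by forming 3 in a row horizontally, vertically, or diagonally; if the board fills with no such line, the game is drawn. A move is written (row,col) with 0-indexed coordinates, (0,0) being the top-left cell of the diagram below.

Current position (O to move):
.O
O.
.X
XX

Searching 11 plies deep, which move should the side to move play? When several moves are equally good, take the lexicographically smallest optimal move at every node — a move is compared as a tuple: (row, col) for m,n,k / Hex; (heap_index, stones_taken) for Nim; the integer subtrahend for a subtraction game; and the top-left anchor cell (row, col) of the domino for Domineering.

O's best at [.O/O./.X/XX]: (1,1)

[.O/O./.X/XX] O move#1: (0,0):-1/OO/O./.X/XX, (1,1):+0/.O/OO/.X/XX*, (2,0):-1/.O/O./OX/XX
[.O/OO/.X/XX] X move#2: (0,0):+0/XO/OO/.X/XX*, (2,0):+0/.O/OO/XX/XX
[XO/OO/.X/XX] O move#3: (2,0):+0/XO/OO/OX/XX*
[XO/OO/OX/XX] end (terminal +0, X#4); searched .O/O./.X/XX to 11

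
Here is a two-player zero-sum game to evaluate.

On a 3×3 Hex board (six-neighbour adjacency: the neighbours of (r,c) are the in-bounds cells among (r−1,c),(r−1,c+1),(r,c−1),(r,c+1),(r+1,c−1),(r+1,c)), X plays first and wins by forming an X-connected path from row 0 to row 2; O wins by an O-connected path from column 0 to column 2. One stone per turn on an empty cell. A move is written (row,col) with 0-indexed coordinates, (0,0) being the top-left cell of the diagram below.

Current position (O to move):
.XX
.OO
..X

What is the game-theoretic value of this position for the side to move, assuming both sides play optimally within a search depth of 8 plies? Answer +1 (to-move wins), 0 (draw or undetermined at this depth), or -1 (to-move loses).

value(.XX/.OO/..X, O) = +1

[.XX/.OO/..X] O move#1: (0,0):+1/OXX/.OO/..X*, (1,0):+1/.XX/OOO/..X, (2,0):+1/.XX/.OO/O.X, (2,1):+1/.XX/.OO/.OX
[OXX/.OO/..X] X move#2: (1,0):-1/OXX/XOO/..X*, (2,0):-1/OXX/.OO/X.X, (2,1):-1/OXX/.OO/.XX
[OXX/XOO/..X] O move#3: (2,0):+1/OXX/XOO/O.X*, (2,1):-1/OXX/XOO/.OX
[OXX/XOO/O.X] end (terminal -1, X#4); searched .XX/.OO/..X to 8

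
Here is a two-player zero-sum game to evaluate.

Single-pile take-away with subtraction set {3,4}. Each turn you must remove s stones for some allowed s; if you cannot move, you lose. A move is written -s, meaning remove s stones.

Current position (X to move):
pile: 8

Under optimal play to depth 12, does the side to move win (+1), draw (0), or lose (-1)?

p1 X@[8]: -3[5]-1* -4[4]-1
p2 O@[5]: -3[2]+1* -4[1]+1
p3 X@[2] terminal -1; root [8] d12

value(8, X) = -1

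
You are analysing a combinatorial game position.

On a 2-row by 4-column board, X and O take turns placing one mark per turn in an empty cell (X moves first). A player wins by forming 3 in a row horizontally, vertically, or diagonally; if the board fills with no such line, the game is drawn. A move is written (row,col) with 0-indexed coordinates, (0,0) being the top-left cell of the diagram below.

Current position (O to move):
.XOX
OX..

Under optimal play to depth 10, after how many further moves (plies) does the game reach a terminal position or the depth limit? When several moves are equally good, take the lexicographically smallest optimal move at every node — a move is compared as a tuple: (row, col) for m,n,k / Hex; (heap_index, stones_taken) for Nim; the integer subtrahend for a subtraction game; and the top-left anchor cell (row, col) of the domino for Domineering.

PV length from [.XOX/OX..]: 3 plies

p1 O@[.XOX/OX..]: (0,0)[OXOX/OX..]+0* (1,2)[.XOX/OXO.]+0 (1,3)[.XOX/OX.O]+0
p2 X@[OXOX/OX..]: (1,2)[OXOX/OXX.]+0* (1,3)[OXOX/OX.X]+0
p3 O@[OXOX/OXX.]: (1,3)[OXOX/OXXO]+0*
p4 X@[OXOX/OXXO] terminal +0; root [.XOX/OX..] d10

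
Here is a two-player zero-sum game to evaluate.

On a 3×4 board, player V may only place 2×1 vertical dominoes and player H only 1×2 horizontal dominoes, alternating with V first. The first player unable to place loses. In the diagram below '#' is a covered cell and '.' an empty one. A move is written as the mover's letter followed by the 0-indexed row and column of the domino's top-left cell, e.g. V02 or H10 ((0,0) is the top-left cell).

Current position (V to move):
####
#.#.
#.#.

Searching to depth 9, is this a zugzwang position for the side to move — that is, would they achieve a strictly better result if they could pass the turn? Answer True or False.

p1 V@[####/#.#./#.#.]: V11[####/###./###.]+1* V13[####/#.##/#.##]+1
p2 H@[####/###./###.] terminal -1; root [####/#.#./#.#.] d9
suppose V passes — search the same position with H to move:
pass> p1 H@[####/#.#./#.#.] terminal -1; root [####/#.#./#.#.] d9
for V: play +1, pass +1

zugzwang(####/#.#./#.#., V) = False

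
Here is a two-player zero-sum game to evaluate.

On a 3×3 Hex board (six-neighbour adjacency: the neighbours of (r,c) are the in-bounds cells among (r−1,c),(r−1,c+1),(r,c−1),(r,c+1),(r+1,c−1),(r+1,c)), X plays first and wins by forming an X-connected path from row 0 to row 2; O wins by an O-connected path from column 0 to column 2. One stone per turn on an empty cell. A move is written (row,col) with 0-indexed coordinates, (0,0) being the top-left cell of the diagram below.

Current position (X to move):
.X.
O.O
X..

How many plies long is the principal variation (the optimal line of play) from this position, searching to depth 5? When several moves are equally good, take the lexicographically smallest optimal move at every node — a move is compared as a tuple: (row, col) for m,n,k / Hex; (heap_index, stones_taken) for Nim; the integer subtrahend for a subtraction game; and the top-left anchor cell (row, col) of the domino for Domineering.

ply 1, X at .X./O.O/X.. | (0,0)=-1→XX./O.O/X..; (0,2)=-1→.XX/O.O/X..; (1,1)=+1→.X./OXO/X..*; (2,1)=-1→.X./O.O/XX.; (2,2)=-1→.X./O.O/X.X
ply 2: .X./OXO/X.. is terminal -1 (O); from .X./O.O/X.. depth 5

PV length from [.X./O.O/X..]: 1 ply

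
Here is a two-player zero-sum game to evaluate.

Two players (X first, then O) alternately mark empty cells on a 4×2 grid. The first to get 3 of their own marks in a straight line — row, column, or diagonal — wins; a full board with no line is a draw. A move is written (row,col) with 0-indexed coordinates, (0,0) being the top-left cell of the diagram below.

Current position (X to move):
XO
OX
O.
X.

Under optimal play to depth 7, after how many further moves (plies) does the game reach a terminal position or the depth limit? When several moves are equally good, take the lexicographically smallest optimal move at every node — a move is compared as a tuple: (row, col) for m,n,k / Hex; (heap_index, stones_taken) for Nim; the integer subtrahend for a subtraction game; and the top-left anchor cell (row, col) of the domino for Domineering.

PV length from [XO/OX/O./X.]: 2 plies

[XO/OX/O./X.] X move#1: (2,1):+0/XO/OX/OX/X.*, (3,1):+0/XO/OX/O./XX
[XO/OX/OX/X.] O move#2: (3,1):+0/XO/OX/OX/XO*
[XO/OX/OX/XO] end (terminal +0, X#3); searched XO/OX/O./X. to 7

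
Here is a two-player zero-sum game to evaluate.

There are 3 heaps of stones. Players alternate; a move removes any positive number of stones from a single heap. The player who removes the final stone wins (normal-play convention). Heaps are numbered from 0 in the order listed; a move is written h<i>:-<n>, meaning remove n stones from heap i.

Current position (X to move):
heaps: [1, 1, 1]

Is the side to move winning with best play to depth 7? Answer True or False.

X winning at [(1,1,1)]: True

ply 1, X at (1,1,1) | h0:-1=+1→(0,1,1)*; h1:-1=+1→(1,0,1); h2:-1=+1→(1,1,0)
ply 2, O at (0,1,1) | h1:-1=-1→(0,0,1)*; h2:-1=-1→(0,1,0)
ply 3, X at (0,0,1) | h2:-1=+1→(0,0,0)*
ply 4: (0,0,0) is terminal -1 (O); from (1,1,1) depth 7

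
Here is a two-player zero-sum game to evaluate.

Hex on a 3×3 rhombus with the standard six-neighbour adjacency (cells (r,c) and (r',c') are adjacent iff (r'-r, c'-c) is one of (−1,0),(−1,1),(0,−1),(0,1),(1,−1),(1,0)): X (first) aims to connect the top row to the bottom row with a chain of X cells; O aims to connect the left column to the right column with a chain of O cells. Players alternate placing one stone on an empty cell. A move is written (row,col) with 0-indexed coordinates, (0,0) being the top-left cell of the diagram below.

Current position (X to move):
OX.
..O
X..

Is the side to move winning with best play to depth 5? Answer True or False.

ply 1, X at OX./..O/X.. | (0,2)=+1→OXX/..O/X..*; (1,0)=+1→OX./X.O/X..; (1,1)=+1→OX./.XO/X..; (2,1)=+1→OX./..O/XX.; (2,2)=+1→OX./..O/X.X
ply 2, O at OXX/..O/X.. | (1,0)=-1→OXX/O.O/X..*; (1,1)=-1→OXX/.OO/X..; (2,1)=-1→OXX/..O/XO.; (2,2)=-1→OXX/..O/X.O
ply 3, X at OXX/O.O/X.. | (1,1)=+1→OXX/OXO/X..*; (2,1)=-1→OXX/O.O/XX.; (2,2)=-1→OXX/O.O/X.X
ply 4: OXX/OXO/X.. is terminal -1 (O); from OX./..O/X.. depth 5

X winning at [OX./..O/X..]: True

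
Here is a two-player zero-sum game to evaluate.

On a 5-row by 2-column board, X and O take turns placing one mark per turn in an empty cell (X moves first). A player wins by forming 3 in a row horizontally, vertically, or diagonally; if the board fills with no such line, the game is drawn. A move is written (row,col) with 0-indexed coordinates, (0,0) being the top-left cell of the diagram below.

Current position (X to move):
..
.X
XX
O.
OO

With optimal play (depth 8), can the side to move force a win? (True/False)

p1 X@[../.X/XX/O./OO]: (0,0)[X./.X/XX/O./OO]+1* (0,1)[.X/.X/XX/O./OO]+1 (1,0)[../XX/XX/O./OO]+1 (3,1)[../.X/XX/OX/OO]+1
p2 O@[X./.X/XX/O./OO]: (0,1)[XO/.X/XX/O./OO]-1* (1,0)[X./OX/XX/O./OO]-1 (3,1)[X./.X/XX/OO/OO]-1
p3 X@[XO/.X/XX/O./OO]: (1,0)[XO/XX/XX/O./OO]+1* (3,1)[XO/.X/XX/OX/OO]+1
p4 O@[XO/XX/XX/O./OO] terminal -1; root [../.X/XX/O./OO] d8

X winning at [../.X/XX/O./OO]: True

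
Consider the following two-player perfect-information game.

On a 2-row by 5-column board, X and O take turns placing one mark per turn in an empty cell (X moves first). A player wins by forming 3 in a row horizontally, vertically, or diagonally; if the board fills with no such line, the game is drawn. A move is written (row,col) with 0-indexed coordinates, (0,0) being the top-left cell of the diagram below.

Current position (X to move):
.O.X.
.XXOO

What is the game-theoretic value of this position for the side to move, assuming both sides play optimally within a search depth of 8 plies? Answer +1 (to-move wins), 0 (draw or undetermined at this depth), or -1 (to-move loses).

p1 X@[.O.X./.XXOO]: (0,0)[XO.X./.XXOO]+0 (0,2)[.OXX./.XXOO]+1* (0,4)[.O.XX/.XXOO]+1 (1,0)[.O.X./XXXOO]+1
p2 O@[.OXX./.XXOO]: (0,0)[OOXX./.XXOO]-1* (0,4)[.OXXO/.XXOO]-1 (1,0)[.OXX./OXXOO]-1
p3 X@[OOXX./.XXOO]: (0,4)[OOXXX/.XXOO]+1* (1,0)[OOXX./XXXOO]+1
p4 O@[OOXXX/.XXOO] terminal -1; root [.O.X./.XXOO] d8

value(.O.X./.XXOO, X) = +1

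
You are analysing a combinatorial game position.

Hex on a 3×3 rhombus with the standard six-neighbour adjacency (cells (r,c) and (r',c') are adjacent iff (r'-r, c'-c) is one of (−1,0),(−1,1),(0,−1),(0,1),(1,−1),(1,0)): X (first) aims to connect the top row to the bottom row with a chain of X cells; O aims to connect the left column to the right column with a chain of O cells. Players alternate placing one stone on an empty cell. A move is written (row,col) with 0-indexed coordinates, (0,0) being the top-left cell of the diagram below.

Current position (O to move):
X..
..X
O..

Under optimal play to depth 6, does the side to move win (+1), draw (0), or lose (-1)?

value(X../..X/O.., O) = -1

ply 1, O at X../..X/O.. | (0,1)=-1→XO./..X/O..*; (0,2)=-1→X.O/..X/O..; (1,0)=-1→X../O.X/O..; (1,1)=-1→X../.OX/O..; (2,1)=-1→X../..X/OO.; (2,2)=-1→X../..X/O.O
ply 2, X at XO./..X/O.. | (0,2)=+1→XOX/..X/O..*; (1,0)=+1→XO./X.X/O..; (1,1)=+1→XO./.XX/O..; (2,1)=-1→XO./..X/OX.; (2,2)=-1→XO./..X/O.X
ply 3, O at XOX/..X/O.. | (1,0)=-1→XOX/O.X/O..*; (1,1)=-1→XOX/.OX/O..; (2,1)=-1→XOX/..X/OO.; (2,2)=-1→XOX/..X/O.O
ply 4, X at XOX/O.X/O.. | (1,1)=+1→XOX/OXX/O..*; (2,1)=+1→XOX/O.X/OX.; (2,2)=+1→XOX/O.X/O.X
ply 5, O at XOX/OXX/O.. | (2,1)=-1→XOX/OXX/OO.*; (2,2)=-1→XOX/OXX/O.O
ply 6, X at XOX/OXX/OO. | (2,2)=+1→XOX/OXX/OOX*
ply 7: XOX/OXX/OOX is terminal -1 (O); from X../..X/O.. depth 6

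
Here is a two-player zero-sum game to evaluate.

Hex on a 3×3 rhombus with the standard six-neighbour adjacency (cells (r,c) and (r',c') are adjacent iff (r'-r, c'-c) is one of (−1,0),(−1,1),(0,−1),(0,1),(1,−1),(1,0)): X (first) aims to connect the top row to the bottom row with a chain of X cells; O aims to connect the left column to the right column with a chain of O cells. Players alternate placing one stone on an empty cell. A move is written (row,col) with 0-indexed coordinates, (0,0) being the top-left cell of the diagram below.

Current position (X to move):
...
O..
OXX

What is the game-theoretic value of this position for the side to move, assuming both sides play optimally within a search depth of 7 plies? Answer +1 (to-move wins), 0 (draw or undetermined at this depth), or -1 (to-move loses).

value(.../O../OXX, X) = +1

p1 X@[.../O../OXX]: (0,0)[X../O../OXX]-1 (0,1)[.X./O../OXX]-1 (0,2)[..X/O../OXX]+1* (1,1)[.../OX./OXX]+1 (1,2)[.../O.X/OXX]-1
p2 O@[..X/O../OXX]: (0,0)[O.X/O../OXX]-1* (0,1)[.OX/O../OXX]-1 (1,1)[..X/OO./OXX]-1 (1,2)[..X/O.O/OXX]-1
p3 X@[O.X/O../OXX]: (0,1)[OXX/O../OXX]+1* (1,1)[O.X/OX./OXX]+1 (1,2)[O.X/O.X/OXX]+1
p4 O@[OXX/O../OXX]: (1,1)[OXX/OO./OXX]-1* (1,2)[OXX/O.O/OXX]-1
p5 X@[OXX/OO./OXX]: (1,2)[OXX/OOX/OXX]+1*
p6 O@[OXX/OOX/OXX] terminal -1; root [.../O../OXX] d7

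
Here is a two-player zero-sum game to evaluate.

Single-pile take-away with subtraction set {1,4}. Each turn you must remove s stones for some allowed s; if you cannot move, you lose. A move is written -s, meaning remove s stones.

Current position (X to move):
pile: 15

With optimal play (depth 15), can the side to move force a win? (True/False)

ply 1, X at 15 | -1=-1→14*; -4=-1→11
ply 2, O at 14 | -1=-1→13; -4=+1→10*
ply 3, X at 10 | -1=-1→9*; -4=-1→6
ply 4, O at 9 | -1=-1→8; -4=+1→5*
ply 5, X at 5 | -1=-1→4*; -4=-1→1
ply 6, O at 4 | -1=-1→3; -4=+1→0*
ply 7: 0 is terminal -1 (X); from 15 depth 15

X winning at [15]: False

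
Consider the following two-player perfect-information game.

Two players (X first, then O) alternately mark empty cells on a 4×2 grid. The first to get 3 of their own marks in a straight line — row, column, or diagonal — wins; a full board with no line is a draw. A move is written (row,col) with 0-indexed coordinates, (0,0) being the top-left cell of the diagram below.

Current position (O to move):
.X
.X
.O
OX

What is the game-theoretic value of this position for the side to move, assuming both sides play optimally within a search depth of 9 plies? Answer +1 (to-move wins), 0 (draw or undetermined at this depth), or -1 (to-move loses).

value(.X/.X/.O/OX, O) = 0

ply 1, O at .X/.X/.O/OX | (0,0)=+0→OX/.X/.O/OX*; (1,0)=+0→.X/OX/.O/OX; (2,0)=+0→.X/.X/OO/OX
ply 2, X at OX/.X/.O/OX | (1,0)=+0→OX/XX/.O/OX*; (2,0)=+0→OX/.X/XO/OX
ply 3, O at OX/XX/.O/OX | (2,0)=+0→OX/XX/OO/OX*
ply 4: OX/XX/OO/OX is terminal +0 (X); from .X/.X/.O/OX depth 9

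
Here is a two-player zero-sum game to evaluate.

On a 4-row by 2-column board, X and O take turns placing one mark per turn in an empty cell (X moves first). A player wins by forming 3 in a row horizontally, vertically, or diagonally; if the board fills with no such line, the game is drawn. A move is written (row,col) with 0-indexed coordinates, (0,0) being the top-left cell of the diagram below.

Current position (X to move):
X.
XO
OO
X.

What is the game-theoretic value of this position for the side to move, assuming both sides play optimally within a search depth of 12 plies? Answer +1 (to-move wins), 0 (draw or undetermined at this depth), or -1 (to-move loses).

value(X./XO/OO/X., X) = -1

ply 1, X at X./XO/OO/X. | (0,1)=-1→XX/XO/OO/X.*; (3,1)=-1→X./XO/OO/XX
ply 2, O at XX/XO/OO/X. | (3,1)=+1→XX/XO/OO/XO*
ply 3: XX/XO/OO/XO is terminal -1 (X); from X./XO/OO/X. depth 12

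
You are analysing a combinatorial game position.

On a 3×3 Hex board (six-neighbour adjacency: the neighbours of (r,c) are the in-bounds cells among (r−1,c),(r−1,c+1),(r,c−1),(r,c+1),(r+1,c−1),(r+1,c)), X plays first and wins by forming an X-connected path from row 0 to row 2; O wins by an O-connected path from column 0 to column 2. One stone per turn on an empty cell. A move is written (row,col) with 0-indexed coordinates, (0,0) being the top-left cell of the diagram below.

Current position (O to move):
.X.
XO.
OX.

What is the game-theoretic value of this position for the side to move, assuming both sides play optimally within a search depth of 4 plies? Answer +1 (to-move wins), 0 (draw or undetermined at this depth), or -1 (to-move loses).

ply 1, O at .X./XO./OX. | (0,0)=+1→OX./XO./OX.*; (0,2)=+1→.XO/XO./OX.; (1,2)=+1→.X./XOO/OX.; (2,2)=+1→.X./XO./OXO
ply 2, X at OX./XO./OX. | (0,2)=-1→OXX/XO./OX.*; (1,2)=-1→OX./XOX/OX.; (2,2)=-1→OX./XO./OXX
ply 3, O at OXX/XO./OX. | (1,2)=+1→OXX/XOO/OX.*; (2,2)=-1→OXX/XO./OXO
ply 4: OXX/XOO/OX. is terminal -1 (X); from .X./XO./OX. depth 4

value(.X./XO./OX., O) = +1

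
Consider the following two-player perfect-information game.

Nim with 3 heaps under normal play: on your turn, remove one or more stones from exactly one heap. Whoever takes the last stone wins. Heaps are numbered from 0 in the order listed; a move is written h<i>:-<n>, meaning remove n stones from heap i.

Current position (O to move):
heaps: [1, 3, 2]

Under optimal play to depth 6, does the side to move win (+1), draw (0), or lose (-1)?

value((1,3,2), O) = -1

[(1,3,2)] O move#1: h0:-1:-1/(0,3,2)*, h1:-1:-1/(1,2,2), h1:-2:-1/(1,1,2), h1:-3:-1/(1,0,2), h2:-1:-1/(1,3,1), h2:-2:-1/(1,3,0)
[(0,3,2)] X move#2: h1:-1:+1/(0,2,2)*, h1:-2:-1/(0,1,2), h1:-3:-1/(0,0,2), h2:-1:-1/(0,3,1), h2:-2:-1/(0,3,0)
[(0,2,2)] O move#3: h1:-1:-1/(0,1,2)*, h1:-2:-1/(0,0,2), h2:-1:-1/(0,2,1), h2:-2:-1/(0,2,0)
[(0,1,2)] X move#4: h1:-1:-1/(0,0,2), h2:-1:+1/(0,1,1)*, h2:-2:-1/(0,1,0)
[(0,1,1)] O move#5: h1:-1:-1/(0,0,1)*, h2:-1:-1/(0,1,0)
[(0,0,1)] X move#6: h2:-1:+1/(0,0,0)*
[(0,0,0)] end (terminal -1, O#7); searched (1,3,2) to 6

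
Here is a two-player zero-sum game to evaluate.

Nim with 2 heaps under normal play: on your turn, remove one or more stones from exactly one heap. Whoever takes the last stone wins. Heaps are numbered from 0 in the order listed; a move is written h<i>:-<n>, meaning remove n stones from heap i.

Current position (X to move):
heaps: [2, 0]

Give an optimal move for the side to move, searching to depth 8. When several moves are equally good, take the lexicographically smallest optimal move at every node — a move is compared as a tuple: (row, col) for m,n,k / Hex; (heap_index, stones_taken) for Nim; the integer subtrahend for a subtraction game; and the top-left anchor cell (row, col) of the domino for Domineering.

X's best at [(2,0)]: h0:-2

p1 X@[(2,0)]: h0:-1[(1,0)]-1 h0:-2[(0,0)]+1*
p2 O@[(0,0)] terminal -1; root [(2,0)] d8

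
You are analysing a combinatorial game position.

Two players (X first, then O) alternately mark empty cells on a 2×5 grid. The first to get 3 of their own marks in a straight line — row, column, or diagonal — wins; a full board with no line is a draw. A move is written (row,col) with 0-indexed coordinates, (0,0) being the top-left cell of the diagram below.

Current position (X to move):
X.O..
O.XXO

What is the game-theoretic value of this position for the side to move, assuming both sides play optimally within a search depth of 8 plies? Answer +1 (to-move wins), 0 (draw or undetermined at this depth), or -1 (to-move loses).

value(X.O../O.XXO, X) = +1

ply 1, X at X.O../O.XXO | (0,1)=+0→XXO../O.XXO; (0,3)=+0→X.OX./O.XXO; (0,4)=+0→X.O.X/O.XXO; (1,1)=+1→X.O../OXXXO*
ply 2: X.O../OXXXO is terminal -1 (O); from X.O../O.XXO depth 8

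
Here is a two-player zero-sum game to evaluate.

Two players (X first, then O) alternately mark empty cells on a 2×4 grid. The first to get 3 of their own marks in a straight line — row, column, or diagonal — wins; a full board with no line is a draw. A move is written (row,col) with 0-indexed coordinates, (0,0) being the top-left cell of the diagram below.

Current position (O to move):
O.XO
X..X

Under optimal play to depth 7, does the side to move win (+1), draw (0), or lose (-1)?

value(O.XO/X..X, O) = 0

p1 O@[O.XO/X..X]: (0,1)[OOXO/X..X]+0* (1,1)[O.XO/XO.X]+0 (1,2)[O.XO/X.OX]+0
p2 X@[OOXO/X..X]: (1,1)[OOXO/XX.X]+0* (1,2)[OOXO/X.XX]+0
p3 O@[OOXO/XX.X]: (1,2)[OOXO/XXOX]+0*
p4 X@[OOXO/XXOX] terminal +0; root [O.XO/X..X] d7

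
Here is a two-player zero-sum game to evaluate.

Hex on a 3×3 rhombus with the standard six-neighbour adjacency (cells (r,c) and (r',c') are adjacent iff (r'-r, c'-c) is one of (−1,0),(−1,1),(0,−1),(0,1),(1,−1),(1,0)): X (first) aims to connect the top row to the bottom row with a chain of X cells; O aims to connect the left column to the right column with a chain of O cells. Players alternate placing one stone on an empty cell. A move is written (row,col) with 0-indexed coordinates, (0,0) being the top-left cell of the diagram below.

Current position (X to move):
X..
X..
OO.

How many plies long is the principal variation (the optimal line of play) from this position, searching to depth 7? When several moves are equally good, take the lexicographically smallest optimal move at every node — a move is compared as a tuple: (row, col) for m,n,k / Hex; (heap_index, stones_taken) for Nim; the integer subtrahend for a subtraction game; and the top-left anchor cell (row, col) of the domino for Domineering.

PV length from [X../X../OO.]: 4 plies

[X../X../OO.] X move#1: (0,1):-1/XX./X../OO.*, (0,2):-1/X.X/X../OO., (1,1):-1/X../XX./OO., (1,2):-1/X../X.X/OO., (2,2):-1/X../X../OOX
[XX./X../OO.] O move#2: (0,2):+1/XXO/X../OO.*, (1,1):+1/XX./XO./OO., (1,2):+1/XX./X.O/OO., (2,2):+1/XX./X../OOO
[XXO/X../OO.] X move#3: (1,1):-1/XXO/XX./OO.*, (1,2):-1/XXO/X.X/OO., (2,2):-1/XXO/X../OOX
[XXO/XX./OO.] O move#4: (1,2):+1/XXO/XXO/OO.*, (2,2):+1/XXO/XX./OOO
[XXO/XXO/OO.] end (terminal -1, X#5); searched X../X../OO. to 7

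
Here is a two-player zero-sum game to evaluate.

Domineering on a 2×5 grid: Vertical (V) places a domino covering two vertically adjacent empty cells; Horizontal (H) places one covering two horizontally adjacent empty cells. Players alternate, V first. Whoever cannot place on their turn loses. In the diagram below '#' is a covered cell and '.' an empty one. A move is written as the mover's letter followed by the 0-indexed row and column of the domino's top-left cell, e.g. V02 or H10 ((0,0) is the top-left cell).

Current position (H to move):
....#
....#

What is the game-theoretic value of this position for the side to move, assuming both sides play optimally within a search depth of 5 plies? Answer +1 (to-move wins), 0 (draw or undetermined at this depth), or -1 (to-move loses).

[....#/....#] H move#1: H00:-1/##..#/....#, H01:+1/.##.#/....#*, H02:-1/..###/....#, H10:-1/....#/##..#, H11:+1/....#/.##.#, H12:-1/....#/..###
[.##.#/....#] V move#2: V00:-1/###.#/#...#*, V03:-1/.####/...##
[###.#/#...#] H move#3: H11:-1/###.#/###.#, H12:+1/###.#/#.###*
[###.#/#.###] end (terminal -1, V#4); searched ....#/....# to 5

value(....#/....#, H) = +1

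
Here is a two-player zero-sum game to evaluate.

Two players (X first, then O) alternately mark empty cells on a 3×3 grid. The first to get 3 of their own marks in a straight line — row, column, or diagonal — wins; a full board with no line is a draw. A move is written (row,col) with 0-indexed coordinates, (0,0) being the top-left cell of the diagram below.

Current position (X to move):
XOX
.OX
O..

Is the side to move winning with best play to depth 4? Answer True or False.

X winning at [XOX/.OX/O..]: True

ply 1, X at XOX/.OX/O.. | (1,0)=-1→XOX/XOX/O..; (2,1)=+0→XOX/.OX/OX.; (2,2)=+1→XOX/.OX/O.X*
ply 2: XOX/.OX/O.X is terminal -1 (O); from XOX/.OX/O.. depth 4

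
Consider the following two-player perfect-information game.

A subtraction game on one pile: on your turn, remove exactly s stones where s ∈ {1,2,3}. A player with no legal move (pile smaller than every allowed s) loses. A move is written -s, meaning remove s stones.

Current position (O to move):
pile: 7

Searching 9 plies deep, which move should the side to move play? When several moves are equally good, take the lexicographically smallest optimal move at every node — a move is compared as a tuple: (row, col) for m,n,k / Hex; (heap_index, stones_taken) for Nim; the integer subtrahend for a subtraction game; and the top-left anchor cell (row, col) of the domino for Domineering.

O's best at [7]: -3

[7] O move#1: -1:-1/6, -2:-1/5, -3:+1/4*
[4] X move#2: -1:-1/3*, -2:-1/2, -3:-1/1
[3] O move#3: -1:-1/2, -2:-1/1, -3:+1/0*
[0] end (terminal -1, X#4); searched 7 to 9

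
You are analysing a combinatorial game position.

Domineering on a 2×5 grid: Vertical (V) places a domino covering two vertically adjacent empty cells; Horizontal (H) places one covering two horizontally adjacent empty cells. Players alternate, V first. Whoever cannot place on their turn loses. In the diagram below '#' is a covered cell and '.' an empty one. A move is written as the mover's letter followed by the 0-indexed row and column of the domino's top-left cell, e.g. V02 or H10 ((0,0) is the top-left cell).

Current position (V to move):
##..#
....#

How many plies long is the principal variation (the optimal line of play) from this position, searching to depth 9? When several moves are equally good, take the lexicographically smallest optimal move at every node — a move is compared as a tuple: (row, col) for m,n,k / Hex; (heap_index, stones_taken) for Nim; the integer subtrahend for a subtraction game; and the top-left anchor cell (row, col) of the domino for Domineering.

ply 1, V at ##..#/....# | V02=+1→###.#/..#.#*; V03=-1→##.##/...##
ply 2, H at ###.#/..#.# | H10=-1→###.#/###.#*
ply 3, V at ###.#/###.# | V03=+1→#####/#####*
ply 4: #####/##### is terminal -1 (H); from ##..#/....# depth 9

PV length from [##..#/....#]: 3 plies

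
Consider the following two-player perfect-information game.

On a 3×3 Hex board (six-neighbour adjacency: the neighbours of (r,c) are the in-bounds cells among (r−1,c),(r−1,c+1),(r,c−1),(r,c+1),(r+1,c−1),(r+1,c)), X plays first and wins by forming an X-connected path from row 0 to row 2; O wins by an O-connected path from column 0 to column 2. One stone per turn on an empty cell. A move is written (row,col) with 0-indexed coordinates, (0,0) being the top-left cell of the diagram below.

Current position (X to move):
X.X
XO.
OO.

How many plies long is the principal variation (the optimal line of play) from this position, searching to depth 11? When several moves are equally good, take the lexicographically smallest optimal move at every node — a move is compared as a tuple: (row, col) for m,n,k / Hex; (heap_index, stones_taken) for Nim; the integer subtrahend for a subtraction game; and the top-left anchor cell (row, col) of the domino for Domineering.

PV length from [X.X/XO./OO.]: 2 plies

[X.X/XO./OO.] X move#1: (0,1):-1/XXX/XO./OO.*, (1,2):-1/X.X/XOX/OO., (2,2):-1/X.X/XO./OOX
[XXX/XO./OO.] O move#2: (1,2):+1/XXX/XOO/OO.*, (2,2):+1/XXX/XO./OOO
[XXX/XOO/OO.] end (terminal -1, X#3); searched X.X/XO./OO. to 11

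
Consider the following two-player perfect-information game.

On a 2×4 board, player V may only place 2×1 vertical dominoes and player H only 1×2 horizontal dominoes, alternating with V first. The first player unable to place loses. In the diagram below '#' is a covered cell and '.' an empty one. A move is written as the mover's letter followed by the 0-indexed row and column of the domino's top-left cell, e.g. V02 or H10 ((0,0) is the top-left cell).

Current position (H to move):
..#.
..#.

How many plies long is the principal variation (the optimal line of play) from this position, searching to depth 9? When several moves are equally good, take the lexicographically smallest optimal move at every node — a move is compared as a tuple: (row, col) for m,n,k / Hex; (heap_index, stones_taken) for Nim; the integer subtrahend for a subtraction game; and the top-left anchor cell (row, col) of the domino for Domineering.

ply 1, H at ..#./..#. | H00=+1→###./..#.*; H10=+1→..#./###.
ply 2, V at ###./..#. | V03=-1→####/..##*
ply 3, H at ####/..## | H10=+1→####/####*
ply 4: ####/#### is terminal -1 (V); from ..#./..#. depth 9

PV length from [..#./..#.]: 3 plies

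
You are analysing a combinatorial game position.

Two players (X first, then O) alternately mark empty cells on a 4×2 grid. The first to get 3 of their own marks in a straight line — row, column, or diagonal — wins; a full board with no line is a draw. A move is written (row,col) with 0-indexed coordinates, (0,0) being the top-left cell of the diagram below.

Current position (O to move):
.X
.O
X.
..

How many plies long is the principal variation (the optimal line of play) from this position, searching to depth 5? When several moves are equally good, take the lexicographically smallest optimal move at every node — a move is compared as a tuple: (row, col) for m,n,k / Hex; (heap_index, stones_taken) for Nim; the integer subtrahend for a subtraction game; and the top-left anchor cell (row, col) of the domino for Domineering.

p1 O@[.X/.O/X./..]: (0,0)[OX/.O/X./..]+0* (1,0)[.X/OO/X./..]+0 (2,1)[.X/.O/XO/..]+0 (3,0)[.X/.O/X./O.]+0 (3,1)[.X/.O/X./.O]+0
p2 X@[OX/.O/X./..]: (1,0)[OX/XO/X./..]+0* (2,1)[OX/.O/XX/..]+0 (3,0)[OX/.O/X./X.]+0 (3,1)[OX/.O/X./.X]+0
p3 O@[OX/XO/X./..]: (2,1)[OX/XO/XO/..]-1 (3,0)[OX/XO/X./O.]+0* (3,1)[OX/XO/X./.O]-1
p4 X@[OX/XO/X./O.]: (2,1)[OX/XO/XX/O.]+0* (3,1)[OX/XO/X./OX]+0
p5 O@[OX/XO/XX/O.]: (3,1)[OX/XO/XX/OO]+0*
p6 X@[OX/XO/XX/OO] terminal +0; root [.X/.O/X./..] d5

PV length from [.X/.O/X./..]: 5 plies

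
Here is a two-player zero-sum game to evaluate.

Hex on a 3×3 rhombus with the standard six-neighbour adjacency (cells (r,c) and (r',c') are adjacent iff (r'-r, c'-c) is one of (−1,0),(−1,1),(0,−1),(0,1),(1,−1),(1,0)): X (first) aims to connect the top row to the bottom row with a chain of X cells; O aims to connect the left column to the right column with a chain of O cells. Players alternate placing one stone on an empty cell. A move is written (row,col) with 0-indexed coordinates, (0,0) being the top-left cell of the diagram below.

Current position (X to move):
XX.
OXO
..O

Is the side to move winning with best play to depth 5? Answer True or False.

[XX./OXO/..O] X move#1: (0,2):+1/XXX/OXO/..O*, (2,0):+1/XX./OXO/X.O, (2,1):+1/XX./OXO/.XO
[XXX/OXO/..O] O move#2: (2,0):-1/XXX/OXO/O.O*, (2,1):-1/XXX/OXO/.OO
[XXX/OXO/O.O] X move#3: (2,1):+1/XXX/OXO/OXO*
[XXX/OXO/OXO] end (terminal -1, O#4); searched XX./OXO/..O to 5

X winning at [XX./OXO/..O]: True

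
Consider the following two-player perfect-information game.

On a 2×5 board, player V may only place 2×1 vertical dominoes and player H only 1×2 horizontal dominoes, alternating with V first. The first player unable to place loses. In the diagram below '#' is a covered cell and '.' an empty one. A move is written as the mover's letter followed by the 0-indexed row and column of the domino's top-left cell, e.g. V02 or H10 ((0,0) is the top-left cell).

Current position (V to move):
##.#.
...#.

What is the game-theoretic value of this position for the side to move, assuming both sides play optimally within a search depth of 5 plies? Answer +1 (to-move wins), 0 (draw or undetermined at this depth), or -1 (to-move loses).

ply 1, V at ##.#./...#. | V02=+1→####./..##.*; V04=-1→##.##/...##
ply 2, H at ####./..##. | H10=-1→####./####.*
ply 3, V at ####./####. | V04=+1→#####/#####*
ply 4: #####/##### is terminal -1 (H); from ##.#./...#. depth 5

value(##.#./...#., V) = +1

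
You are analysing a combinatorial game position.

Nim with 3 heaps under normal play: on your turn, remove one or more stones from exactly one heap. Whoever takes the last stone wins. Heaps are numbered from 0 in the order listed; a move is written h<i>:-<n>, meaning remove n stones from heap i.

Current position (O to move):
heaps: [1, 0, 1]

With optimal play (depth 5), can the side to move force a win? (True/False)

[(1,0,1)] O move#1: h0:-1:-1/(0,0,1)*, h2:-1:-1/(1,0,0)
[(0,0,1)] X move#2: h2:-1:+1/(0,0,0)*
[(0,0,0)] end (terminal -1, O#3); searched (1,0,1) to 5

O winning at [(1,0,1)]: False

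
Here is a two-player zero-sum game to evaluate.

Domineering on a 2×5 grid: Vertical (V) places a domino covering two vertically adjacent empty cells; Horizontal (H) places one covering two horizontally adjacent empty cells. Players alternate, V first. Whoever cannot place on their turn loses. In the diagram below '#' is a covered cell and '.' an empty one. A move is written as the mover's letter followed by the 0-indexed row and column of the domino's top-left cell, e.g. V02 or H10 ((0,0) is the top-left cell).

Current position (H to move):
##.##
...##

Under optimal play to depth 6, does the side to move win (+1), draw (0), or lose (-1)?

ply 1, H at ##.##/...## | H10=-1→##.##/##.##; H11=+1→##.##/.####*
ply 2: ##.##/.#### is terminal -1 (V); from ##.##/...## depth 6

value(##.##/...##, H) = +1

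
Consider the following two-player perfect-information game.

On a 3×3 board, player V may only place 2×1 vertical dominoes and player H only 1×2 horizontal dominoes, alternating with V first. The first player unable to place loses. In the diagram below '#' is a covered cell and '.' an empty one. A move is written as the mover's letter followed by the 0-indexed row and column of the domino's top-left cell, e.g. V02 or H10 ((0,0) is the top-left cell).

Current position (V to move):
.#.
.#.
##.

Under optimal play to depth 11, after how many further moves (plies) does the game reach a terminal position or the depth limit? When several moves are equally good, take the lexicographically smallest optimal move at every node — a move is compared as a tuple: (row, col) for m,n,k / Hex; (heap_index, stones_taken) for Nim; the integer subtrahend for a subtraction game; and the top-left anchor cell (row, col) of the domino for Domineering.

PV length from [.#./.#./##.]: 1 ply

[.#./.#./##.] V move#1: V00:+1/##./##./##.*, V02:+1/.##/.##/##., V12:+1/.#./.##/###
[##./##./##.] end (terminal -1, H#2); searched .#./.#./##. to 11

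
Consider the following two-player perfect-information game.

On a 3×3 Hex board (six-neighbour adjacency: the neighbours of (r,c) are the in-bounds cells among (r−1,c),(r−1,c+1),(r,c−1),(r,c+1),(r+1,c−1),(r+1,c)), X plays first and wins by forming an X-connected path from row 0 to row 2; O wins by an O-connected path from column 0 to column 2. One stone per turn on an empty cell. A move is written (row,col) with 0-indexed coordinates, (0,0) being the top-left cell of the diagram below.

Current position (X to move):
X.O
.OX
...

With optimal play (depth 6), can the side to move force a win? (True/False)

ply 1, X at X.O/.OX/... | (0,1)=-1→XXO/.OX/...*; (1,0)=-1→X.O/XOX/...; (2,0)=-1→X.O/.OX/X..; (2,1)=-1→X.O/.OX/.X.; (2,2)=-1→X.O/.OX/..X
ply 2, O at XXO/.OX/... | (1,0)=+1→XXO/OOX/...*; (2,0)=+1→XXO/.OX/O..; (2,1)=+1→XXO/.OX/.O.; (2,2)=+1→XXO/.OX/..O
ply 3: XXO/OOX/... is terminal -1 (X); from X.O/.OX/... depth 6

X winning at [X.O/.OX/...]: False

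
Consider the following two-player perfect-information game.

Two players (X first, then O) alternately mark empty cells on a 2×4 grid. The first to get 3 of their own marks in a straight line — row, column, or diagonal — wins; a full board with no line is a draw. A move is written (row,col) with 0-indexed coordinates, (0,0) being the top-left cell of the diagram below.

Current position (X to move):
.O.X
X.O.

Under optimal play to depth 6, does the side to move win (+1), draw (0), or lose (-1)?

value(.O.X/X.O., X) = 0

p1 X@[.O.X/X.O.]: (0,0)[XO.X/X.O.]+0* (0,2)[.OXX/X.O.]+0 (1,1)[.O.X/XXO.]+0 (1,3)[.O.X/X.OX]+0
p2 O@[XO.X/X.O.]: (0,2)[XOOX/X.O.]+0* (1,1)[XO.X/XOO.]+0 (1,3)[XO.X/X.OO]+0
p3 X@[XOOX/X.O.]: (1,1)[XOOX/XXO.]+0* (1,3)[XOOX/X.OX]+0
p4 O@[XOOX/XXO.]: (1,3)[XOOX/XXOO]+0*
p5 X@[XOOX/XXOO] terminal +0; root [.O.X/X.O.] d6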